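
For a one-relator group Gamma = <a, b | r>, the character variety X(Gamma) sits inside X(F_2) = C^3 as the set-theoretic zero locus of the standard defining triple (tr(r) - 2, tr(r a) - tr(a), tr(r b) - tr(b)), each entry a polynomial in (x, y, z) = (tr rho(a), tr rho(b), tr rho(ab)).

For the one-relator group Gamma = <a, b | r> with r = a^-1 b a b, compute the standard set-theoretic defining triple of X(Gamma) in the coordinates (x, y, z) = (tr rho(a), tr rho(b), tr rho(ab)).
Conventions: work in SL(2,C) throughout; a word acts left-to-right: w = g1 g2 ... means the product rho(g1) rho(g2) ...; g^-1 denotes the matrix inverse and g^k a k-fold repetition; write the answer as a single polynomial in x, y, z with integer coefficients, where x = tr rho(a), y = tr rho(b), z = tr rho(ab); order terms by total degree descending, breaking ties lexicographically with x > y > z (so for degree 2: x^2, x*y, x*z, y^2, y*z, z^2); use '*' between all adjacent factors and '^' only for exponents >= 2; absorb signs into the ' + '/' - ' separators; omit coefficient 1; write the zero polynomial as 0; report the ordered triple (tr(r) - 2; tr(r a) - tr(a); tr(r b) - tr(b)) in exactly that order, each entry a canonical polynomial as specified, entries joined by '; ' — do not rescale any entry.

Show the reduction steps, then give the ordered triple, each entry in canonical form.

x*y*z - x^2 - z^2; y*z - 2*x; x*y^2*z - x^2*y - y*z^2

trace(b a b) = trace(b) trace(a b) - trace(a)   [square of b] = y*z - x
reduce: trace(b a b a) = trace(a b) trace(a b) - trace(1)   [split at a repeated a] = z^2 - 2
reduce: trace(a^-1 b a b) = trace(b a b) trace(a) - trace(b a b a)   [inverse elimination on a] = x*y*z - x^2 - z^2 + 2
reduce: trace(b a b^2) = trace(b) trace(b a b) - trace(b a) = y^2*z - x*y - z
trace(a b a) = trace(a) trace(b a) - trace(b) = x*z - y
so trace(b a b^2 a) = trace(b) trace(a b a b) - trace(a b a) = y*z^2 - x*z - y
reduce: trace(a^-1 b a b^2) = trace(b a b^2) trace(a) - trace(b a b^2 a) = x*y^2*z - x^2*y - y*z^2 + y
assemble the triple (trace(r) - 2; trace(r a) - x; trace(r b) - y)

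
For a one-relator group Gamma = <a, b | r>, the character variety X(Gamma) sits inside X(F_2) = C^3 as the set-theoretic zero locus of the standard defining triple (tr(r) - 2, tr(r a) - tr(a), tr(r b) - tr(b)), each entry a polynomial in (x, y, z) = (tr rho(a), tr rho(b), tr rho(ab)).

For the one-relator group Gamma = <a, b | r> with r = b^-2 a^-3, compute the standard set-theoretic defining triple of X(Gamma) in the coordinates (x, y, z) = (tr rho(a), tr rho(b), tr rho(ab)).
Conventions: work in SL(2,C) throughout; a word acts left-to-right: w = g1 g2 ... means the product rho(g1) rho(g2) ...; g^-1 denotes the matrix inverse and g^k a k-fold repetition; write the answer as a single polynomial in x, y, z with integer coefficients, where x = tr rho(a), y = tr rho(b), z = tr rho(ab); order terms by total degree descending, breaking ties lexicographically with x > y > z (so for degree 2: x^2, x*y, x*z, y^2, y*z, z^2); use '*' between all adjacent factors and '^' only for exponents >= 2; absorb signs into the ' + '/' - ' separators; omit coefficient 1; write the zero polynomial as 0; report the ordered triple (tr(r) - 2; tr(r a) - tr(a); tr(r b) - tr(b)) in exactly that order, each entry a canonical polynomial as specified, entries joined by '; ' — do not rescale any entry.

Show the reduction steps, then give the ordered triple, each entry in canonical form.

x^2*y*z - x^3 - x*y^2 - y*z + 3*x - 2; x*y*z - x^2 - y^2 - x + 2; x^2*z - x*y - y - z

tr(a^-1) = tr(a) = x
tr(a^-2) = tr(a^-1) * tr(a) - tr(1)  (eliminate a^-1) = x^2 - 2
tr(b a^-1) = tr(b) * tr(a) - tr(b a)  (eliminate a^-1) = x*y - z
tr(a^-2 b) = tr(b a^-1) * tr(a) - tr(b)  (eliminate a^-1) = x^2*y - x*z - y
tr(b^-1 a^-2) = tr(a^-2) * tr(b) - tr(a^-2 b)  (eliminate b^-1) = x*z - y
tr(a^-3 b^-1) = tr(b^-1 a^-2) * tr(a) - tr(b^-1 a^-1)  (eliminate a^-1) = x^2*z - x*y - z
tr(a^-3) = tr(a^-2) * tr(a) - tr(a^-1)  (eliminate a^-1) = x^3 - 3*x
tr(b^-2 a^-3) = tr(a^-3 b^-1) * tr(b) - tr(a^-3)  (eliminate b^-1) = x^2*y*z - x^3 - x*y^2 - y*z + 3*x
tr(b^-2 a^-2) = tr(a^-2 b^-1) * tr(b) - tr(a^-2)   [inverse elimination on b] = x*y*z - x^2 - y^2 + 2
assemble the triple (tr(r) - 2; tr(r a) - x; tr(r b) - y)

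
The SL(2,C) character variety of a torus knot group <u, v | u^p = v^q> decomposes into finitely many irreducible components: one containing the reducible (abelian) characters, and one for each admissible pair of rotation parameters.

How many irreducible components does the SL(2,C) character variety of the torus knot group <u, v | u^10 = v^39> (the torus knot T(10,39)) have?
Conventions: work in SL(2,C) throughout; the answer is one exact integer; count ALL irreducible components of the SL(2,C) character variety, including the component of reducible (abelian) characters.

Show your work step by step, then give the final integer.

In the torus knot group T(10,39), u^10 = v^39 is central, so an irreducible representation sends it to +I or -I (Schur).
On an irreducible component, tr(u) is locked at 2*cos(pi*alpha/10) for some alpha in 1..9, and tr(v) at 2*cos(pi*beta/39) for some beta in 1..38.
Consistency of u^10 = (-1)^alpha I with v^39 = (-1)^beta I forces alpha = beta (mod 2).
Enumerate parity-matched pairs: 5*19 odd-odd plus 4*19 even-even gives 171.
That is 171 components of irreducible characters, and with the reducible (abelian) component the total is 172.

172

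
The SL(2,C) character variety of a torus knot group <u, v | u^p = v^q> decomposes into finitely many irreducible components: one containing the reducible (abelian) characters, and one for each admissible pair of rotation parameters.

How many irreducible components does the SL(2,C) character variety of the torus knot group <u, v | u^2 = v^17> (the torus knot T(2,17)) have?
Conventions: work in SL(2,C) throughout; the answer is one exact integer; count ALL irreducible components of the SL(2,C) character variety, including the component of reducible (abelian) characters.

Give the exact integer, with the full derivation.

9

Gamma = < u, v | u^2 = v^17 > (torus knot T(2,17)); the central element u^2 = v^17 acts as +I or -I in any irreducible SL(2,C) representation.
On an irreducible component, tr(u) is locked at 2*cos(pi*alpha/2) for some alpha in 1..1, and tr(v) at 2*cos(pi*beta/17) for some beta in 1..16.
u^2 = (-1)^alpha I and v^17 = (-1)^beta I must agree, so alpha and beta have equal parity.
Counting: 1 odd alphas x 8 odd betas + 0 even alphas x 8 even betas = 8 + 0 = 8.
Total: 8 irreducible-character components + 1 reducible (abelian) component = 9.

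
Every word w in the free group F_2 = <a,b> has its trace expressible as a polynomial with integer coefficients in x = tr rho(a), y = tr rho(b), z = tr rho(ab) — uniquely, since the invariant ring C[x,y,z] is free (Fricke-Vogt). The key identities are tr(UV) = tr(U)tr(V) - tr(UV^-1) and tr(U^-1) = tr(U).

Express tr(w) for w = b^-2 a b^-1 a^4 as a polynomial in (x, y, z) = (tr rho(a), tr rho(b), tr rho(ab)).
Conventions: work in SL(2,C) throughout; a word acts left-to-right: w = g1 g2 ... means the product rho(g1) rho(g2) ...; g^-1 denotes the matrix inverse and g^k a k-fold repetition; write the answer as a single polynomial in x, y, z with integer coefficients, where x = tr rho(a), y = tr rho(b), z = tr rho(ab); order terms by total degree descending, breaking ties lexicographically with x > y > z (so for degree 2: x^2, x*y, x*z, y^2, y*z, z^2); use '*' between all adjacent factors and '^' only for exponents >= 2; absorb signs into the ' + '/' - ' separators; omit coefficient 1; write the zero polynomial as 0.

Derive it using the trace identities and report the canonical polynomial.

tr(a^2) = tr(a) tr(a) - tr(1)   [square of a] = x^2 - 2
tr(a^3) = tr(a) tr(a^2) - tr(a)   [square of a] = x^3 - 3*x
tr(a^4) = tr(a) tr(a^3) - tr(a^2)   [square of a] = x^4 - 4*x^2 + 2
tr(a^5) = tr(a) tr(a^4) - tr(a^3)   [square of a] = x^5 - 5*x^3 + 5*x
tr(b a^2) = tr(a) tr(b a) - tr(b)   [square of a] = x*z - y
tr(a b a^2) = tr(a) tr(b a^2) - tr(b a)   [square of a] = x^2*z - x*y - z
tr(a^2 b a^2) = tr(a) tr(a b a^2) - tr(a b a)   [square of a] = x^3*z - x^2*y - 2*x*z + y
tr(a^5 b) = tr(a) tr(a^2 b a^2) - tr(a^2 b a)   [square of a] = x^4*z - x^3*y - 3*x^2*z + 2*x*y + z
tr(a b^-1 a^4) = tr(a^5) tr(b) - tr(a^5 b)   [inverse elimination on b] = x^5*y - x^4*z - 4*x^3*y + 3*x^2*z + 3*x*y - z
tr(b a b a) = tr(b a) tr(b a) - tr(1)   [split at a repeated b] = z^2 - 2
tr(b a b) = tr(b) tr(a b) - tr(a)   [square of b] = y*z - x
tr(b a b a^2) = tr(a) tr(b a b a) - tr(b a b)   [square of a] = x*z^2 - y*z - x
tr(a b a b a^2) = tr(a) tr(b a b a^2) - tr(b a b a)   [square of a] = x^2*z^2 - x*y*z - x^2 - z^2 + 2
tr(a^4 b a b) = tr(a) tr(a b a b a^2) - tr(a b a b a)   [square of a] = x^3*z^2 - x^2*y*z - x^3 - 2*x*z^2 + y*z + 3*x
tr(a b^-1 a^4 b) = tr(a^4 b a) tr(b) - tr(a^4 b a b)   [inverse elimination on b] = x^4*y*z - x^3*y^2 - x^3*z^2 - 2*x^2*y*z + x^3 + 2*x*y^2 + 2*x*z^2 - 3*x
tr(a b^-1 a^4 b^-1) = tr(a b^-1 a^4) tr(b) - tr(a b^-1 a^4 b)   [inverse elimination on b] = x^5*y^2 - 2*x^4*y*z - 3*x^3*y^2 + x^3*z^2 + 5*x^2*y*z - x^3 + x*y^2 - 2*x*z^2 - y*z + 3*x
tr(b^-2 a b^-1 a^4) = tr(a b^-1 a^4 b^-1) tr(b) - tr(a b^-1 a^4)   [inverse elimination on b] = x^5*y^3 - 2*x^4*y^2*z - x^5*y - 3*x^3*y^3 + x^3*y*z^2 + x^4*z + 5*x^2*y^2*z + 3*x^3*y + x*y^3 - 2*x*y*z^2 - 3*x^2*z - y^2*z + z

x^5*y^3 - 2*x^4*y^2*z - x^5*y - 3*x^3*y^3 + x^3*y*z^2 + x^4*z + 5*x^2*y^2*z + 3*x^3*y + x*y^3 - 2*x*y*z^2 - 3*x^2*z - y^2*z + z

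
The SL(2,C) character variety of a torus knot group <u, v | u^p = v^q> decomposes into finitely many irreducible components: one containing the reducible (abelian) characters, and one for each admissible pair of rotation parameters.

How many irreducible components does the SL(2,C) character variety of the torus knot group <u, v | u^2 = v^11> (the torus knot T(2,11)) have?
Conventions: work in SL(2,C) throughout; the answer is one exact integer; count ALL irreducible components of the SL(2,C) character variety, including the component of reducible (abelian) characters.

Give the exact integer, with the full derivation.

Gamma = < u, v | u^2 = v^11 > (torus knot T(2,11)); the central element u^2 = v^11 acts as +I or -I in any irreducible SL(2,C) representation.
So on each irreducible component the traces are pinned: tr(u) = 2*cos(pi*alpha/2) with 1 <= alpha <= 1, tr(v) = 2*cos(pi*beta/11) with 1 <= beta <= 10.
The two central values (-1)^alpha I and (-1)^beta I must be the same matrix, so alpha and beta share a parity.
count pairs: odd alpha (1 choices) x odd beta (5), plus even alpha (0) x even beta (5): 1*5 + 0*5 = 5.
That is 5 components of irreducible characters, and with the reducible (abelian) component the total is 6.

6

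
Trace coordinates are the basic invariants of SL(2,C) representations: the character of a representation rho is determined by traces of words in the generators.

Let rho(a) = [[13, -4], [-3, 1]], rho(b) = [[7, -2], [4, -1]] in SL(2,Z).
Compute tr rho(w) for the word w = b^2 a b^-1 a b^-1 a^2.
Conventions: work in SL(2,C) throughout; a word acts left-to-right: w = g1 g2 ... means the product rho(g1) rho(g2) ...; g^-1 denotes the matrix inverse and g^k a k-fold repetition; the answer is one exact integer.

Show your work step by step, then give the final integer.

rho(b) = [[7, -2], [4, -1]]
... * rho(b) = [[7, -2], [4, -1]]  ->  [[41, -12], [24, -7]]
... * rho(a) = [[13, -4], [-3, 1]]  ->  [[569, -176], [333, -103]]
... * rho(b^-1) = [[-1, 2], [-4, 7]]  ->  [[135, -94], [79, -55]]
... * rho(a) = [[13, -4], [-3, 1]]  ->  [[2037, -634], [1192, -371]]
... * rho(b^-1) = [[-1, 2], [-4, 7]]  ->  [[499, -364], [292, -213]]
... * rho(a) = [[13, -4], [-3, 1]]  ->  [[7579, -2360], [4435, -1381]]
... * rho(a) = [[13, -4], [-3, 1]]  ->  [[105607, -32676], [61798, -19121]]
tr = 105607 + -19121 = 86486

86486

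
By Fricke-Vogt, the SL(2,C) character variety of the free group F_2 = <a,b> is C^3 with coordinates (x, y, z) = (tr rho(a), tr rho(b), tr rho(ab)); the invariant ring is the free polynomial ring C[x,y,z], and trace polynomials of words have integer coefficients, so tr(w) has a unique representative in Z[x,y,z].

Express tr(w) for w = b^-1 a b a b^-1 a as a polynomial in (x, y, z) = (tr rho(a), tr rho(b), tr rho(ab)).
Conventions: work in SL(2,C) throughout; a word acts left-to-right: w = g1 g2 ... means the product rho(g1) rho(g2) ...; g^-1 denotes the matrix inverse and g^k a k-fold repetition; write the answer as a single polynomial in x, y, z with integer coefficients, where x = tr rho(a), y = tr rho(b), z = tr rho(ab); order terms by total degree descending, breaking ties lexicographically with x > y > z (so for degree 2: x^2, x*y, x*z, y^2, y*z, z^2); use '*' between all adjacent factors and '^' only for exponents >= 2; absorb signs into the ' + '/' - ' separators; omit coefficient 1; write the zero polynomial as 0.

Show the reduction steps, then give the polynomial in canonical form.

so tr(b a^2) = tr(a) tr(b a) - tr(b) = x*z - y
so tr(a b a^2) = tr(a) tr(b a^2) - tr(b a) = x^2*z - x*y - z
tr(b a b a) = tr(b a) tr(b a) - tr(1)   [split at repeated b] = z^2 - 2
so tr(b a b) = tr(b) tr(a b) - tr(a) = y*z - x
tr(a b a^2 b) = tr(a) tr(b a b a) - tr(b a b) = x*z^2 - y*z - x
reduce: tr(a b^-1 a b a) = tr(a b a^2) tr(b) - tr(a b a^2 b) = x^2*y*z - x*y^2 - x*z^2 + x
so tr(a b a b a b) = tr(a b) tr(a b a b) - tr(a^-1 b^-1)   [split at repeated a] = z^3 - 3*z
tr(a b^-1 a b a b) = tr(a b a b a) tr(b) - tr(a b a b a b) = x*y*z^2 - y^2*z - z^3 - x*y + 3*z
so tr(b^-1 a b a b^-1 a) = tr(a b^-1 a b a) tr(b) - tr(a b^-1 a b a b) = x^2*y^2*z - x*y^3 - 2*x*y*z^2 + y^2*z + z^3 + 2*x*y - 3*z

x^2*y^2*z - x*y^3 - 2*x*y*z^2 + y^2*z + z^3 + 2*x*y - 3*z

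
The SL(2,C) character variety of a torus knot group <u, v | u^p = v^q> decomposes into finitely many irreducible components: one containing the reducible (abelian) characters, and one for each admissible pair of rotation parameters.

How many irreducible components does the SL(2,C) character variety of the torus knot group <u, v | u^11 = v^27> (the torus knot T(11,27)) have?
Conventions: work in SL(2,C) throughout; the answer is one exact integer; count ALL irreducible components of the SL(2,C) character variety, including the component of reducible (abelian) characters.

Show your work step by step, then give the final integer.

131

Gamma = < u, v | u^11 = v^27 > (torus knot T(11,27)); the central element u^11 = v^27 acts as +I or -I in any irreducible SL(2,C) representation.
This locks tr(u) to 2*cos(pi*alpha/11), alpha in 1..10, and tr(v) to 2*cos(pi*beta/27), beta in 1..26, on each component of irreducible characters.
Consistency of u^11 = (-1)^alpha I with v^27 = (-1)^beta I forces alpha = beta (mod 2).
Counting: 5 odd alphas x 13 odd betas + 5 even alphas x 13 even betas = 65 + 65 = 130.
components with irreducible characters: 130; plus the single component of reducible (abelian) characters: total 131.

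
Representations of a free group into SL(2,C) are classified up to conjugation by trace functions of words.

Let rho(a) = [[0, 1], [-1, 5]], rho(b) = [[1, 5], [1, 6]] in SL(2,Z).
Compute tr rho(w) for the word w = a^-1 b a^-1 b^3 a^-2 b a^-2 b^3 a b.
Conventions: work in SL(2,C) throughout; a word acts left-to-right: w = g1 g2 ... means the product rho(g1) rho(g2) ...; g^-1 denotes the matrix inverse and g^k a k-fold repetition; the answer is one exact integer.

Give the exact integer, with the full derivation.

5651494193

rho(a^-1) = [[5, -1], [1, 0]]
... * rho(b) = [[1, 5], [1, 6]]  ->  [[4, 19], [1, 5]]
... * rho(a^-1) = [[5, -1], [1, 0]]  ->  [[39, -4], [10, -1]]
... * rho(b) = [[1, 5], [1, 6]]  ->  [[35, 171], [9, 44]]
... * rho(b) = [[1, 5], [1, 6]]  ->  [[206, 1201], [53, 309]]
... * rho(b) = [[1, 5], [1, 6]]  ->  [[1407, 8236], [362, 2119]]
... * rho(a^-1) = [[5, -1], [1, 0]]  ->  [[15271, -1407], [3929, -362]]
... * rho(a^-1) = [[5, -1], [1, 0]]  ->  [[74948, -15271], [19283, -3929]]
... * rho(b) = [[1, 5], [1, 6]]  ->  [[59677, 283114], [15354, 72841]]
... * rho(a^-1) = [[5, -1], [1, 0]]  ->  [[581499, -59677], [149611, -15354]]
... * rho(a^-1) = [[5, -1], [1, 0]]  ->  [[2847818, -581499], [732701, -149611]]
... * rho(b) = [[1, 5], [1, 6]]  ->  [[2266319, 10750096], [583090, 2765839]]
... * rho(b) = [[1, 5], [1, 6]]  ->  [[13016415, 75832171], [3348929, 19510484]]
... * rho(b) = [[1, 5], [1, 6]]  ->  [[88848586, 520075101], [22859413, 133807549]]
... * rho(a) = [[0, 1], [-1, 5]]  ->  [[-520075101, 2689224091], [-133807549, 691897158]]
... * rho(b) = [[1, 5], [1, 6]]  ->  [[2169148990, 13534969041], [558089609, 3482345203]]
tr = 2169148990 + 3482345203 = 5651494193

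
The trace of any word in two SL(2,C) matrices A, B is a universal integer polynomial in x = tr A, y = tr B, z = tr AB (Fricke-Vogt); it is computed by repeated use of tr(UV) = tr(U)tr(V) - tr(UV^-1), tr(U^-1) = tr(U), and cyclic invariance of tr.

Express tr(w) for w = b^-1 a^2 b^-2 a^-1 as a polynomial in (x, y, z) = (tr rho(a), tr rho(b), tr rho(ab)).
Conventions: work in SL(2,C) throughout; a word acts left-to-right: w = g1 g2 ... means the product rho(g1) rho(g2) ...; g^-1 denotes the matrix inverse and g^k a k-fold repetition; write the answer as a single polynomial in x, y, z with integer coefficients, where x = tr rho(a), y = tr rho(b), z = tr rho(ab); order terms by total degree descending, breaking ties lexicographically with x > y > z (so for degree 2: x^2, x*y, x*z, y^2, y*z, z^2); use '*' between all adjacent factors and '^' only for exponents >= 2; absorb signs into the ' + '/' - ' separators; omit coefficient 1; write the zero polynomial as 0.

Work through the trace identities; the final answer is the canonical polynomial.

trace(b^-1 a) = trace(a) * trace(b) - trace(a b)   [inverse elimination on b] = x*y - z
and trace(a b^-2) = trace(b^-1 a) * trace(b) - trace(b^-1 a b)   [inverse elimination on b] = x*y^2 - y*z - x
and trace(a^2) = trace(a) * trace(a) - trace(1)   [square of a] = x^2 - 2
next, trace(a b a) = trace(a) * trace(b a) - trace(b)   [square of a] = x*z - y
trace(a b a^2) = trace(a) * trace(a b a) - trace(a b)   [square of a] = x^2*z - x*y - z
trace(b a b a) = trace(a b) * trace(a b) - trace(1)   [split at a repeated a] = z^2 - 2
trace(b a b) = trace(b) * trace(a b) - trace(a)   [square of b] = y*z - x
trace(a b a^2 b) = trace(a) * trace(b a b a) - trace(b a b)   [square of a] = x*z^2 - y*z - x
next, trace(b a^2 b^-1 a) = trace(a b a^2) * trace(b) - trace(a b a^2 b)   [inverse elimination on b] = x^2*y*z - x*y^2 - x*z^2 + x
trace(a^-1 b a^2 b^-1) = trace(b a^2 b^-1) * trace(a) - trace(b a^2 b^-1 a)   [inverse elimination on a] = -x^2*y*z + x^3 + x*y^2 + x*z^2 - 3*x
trace(a^2 b^-2 a^-1 b) = trace(a^-1 b a^2 b^-1) * trace(b) - trace(a^-1 b a^2)   [inverse elimination on b] = -x^2*y^2*z + x^3*y + x*y^3 + x*y*z^2 - 3*x*y - z
trace(b^-1 a^2 b^-2 a^-1) = trace(a^2 b^-2 a^-1) * trace(b) - trace(a^2 b^-2 a^-1 b)   [inverse elimination on b] = x^2*y^2*z - x^3*y - x*y*z^2 - y^2*z + 2*x*y + z

x^2*y^2*z - x^3*y - x*y*z^2 - y^2*z + 2*x*y + z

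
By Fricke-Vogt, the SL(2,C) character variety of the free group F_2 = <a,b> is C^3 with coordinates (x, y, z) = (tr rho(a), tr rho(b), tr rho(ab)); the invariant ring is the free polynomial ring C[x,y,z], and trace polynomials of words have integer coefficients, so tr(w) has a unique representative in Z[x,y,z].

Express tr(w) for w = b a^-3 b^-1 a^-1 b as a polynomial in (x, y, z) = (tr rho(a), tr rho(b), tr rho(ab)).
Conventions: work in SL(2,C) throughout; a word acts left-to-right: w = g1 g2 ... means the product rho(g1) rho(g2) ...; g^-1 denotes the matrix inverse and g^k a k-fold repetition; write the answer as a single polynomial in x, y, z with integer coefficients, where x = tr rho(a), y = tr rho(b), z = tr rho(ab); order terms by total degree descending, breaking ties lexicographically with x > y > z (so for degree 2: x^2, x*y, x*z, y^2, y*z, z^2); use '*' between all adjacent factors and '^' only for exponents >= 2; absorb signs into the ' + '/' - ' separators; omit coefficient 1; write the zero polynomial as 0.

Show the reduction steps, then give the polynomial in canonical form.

x^3*y^2*z - x^2*y^3 - x^2*y*z^2 - x^3*z - x*y^2*z + 2*x^2*y + y^3 + y*z^2 + 2*x*z - 3*y

trace(b a^-1) = trace(b) * trace(a) - trace(b a) = x*y - z
trace(b^2 a) = trace(b) * trace(a b) - trace(a) = y*z - x
trace(b^2) = trace(b) * trace(b) - trace(1) = y^2 - 2
trace(a b^2 a) = trace(a) * trace(b^2 a) - trace(b^2) = x*y*z - x^2 - y^2 + 2
trace(a b a b) = trace(a b) * trace(a b) - trace(1)   [split at repeated a] = z^2 - 2
trace(a b a) = trace(a) * trace(b a) - trace(b) = x*z - y
trace(a b^2 a b) = trace(b) * trace(a b a b) - trace(a b a) = y*z^2 - x*z - y
trace(b^-1 a b^2 a) = trace(a b^2 a) * trace(b) - trace(a b^2 a b) = x*y^2*z - x^2*y - y^3 - y*z^2 + x*z + 3*y
trace(b^2 a^-1 b^-1 a) = trace(b^-1 a b^2) * trace(a) - trace(b^-1 a b^2 a) = -x*y^2*z + x^2*y + y^3 + y*z^2 - 3*y
trace(a^-1 b^-1 a^-1 b^2) = trace(b^2 a^-1 b^-1) * trace(a) - trace(b^2 a^-1 b^-1 a) = x*y^2*z - y^3 - y*z^2 - x*z + 3*y
trace(a^-1 b^-1 a^-1 b^2 a^-1) = trace(a^-1 b^-1 a^-1 b^2) * trace(a) - trace(a^-1 b^-1 a^-1 b^2 a) = x^2*y^2*z - x*y^3 - x*y*z^2 - x^2*z + 2*x*y + z
trace(b a^-3 b^-1 a^-1 b) = trace(a^-1 b^-1 a^-1 b^2 a^-1) * trace(a) - trace(a^-1 b^-1 a^-1 b^2) = x^3*y^2*z - x^2*y^3 - x^2*y*z^2 - x^3*z - x*y^2*z + 2*x^2*y + y^3 + y*z^2 + 2*x*z - 3*y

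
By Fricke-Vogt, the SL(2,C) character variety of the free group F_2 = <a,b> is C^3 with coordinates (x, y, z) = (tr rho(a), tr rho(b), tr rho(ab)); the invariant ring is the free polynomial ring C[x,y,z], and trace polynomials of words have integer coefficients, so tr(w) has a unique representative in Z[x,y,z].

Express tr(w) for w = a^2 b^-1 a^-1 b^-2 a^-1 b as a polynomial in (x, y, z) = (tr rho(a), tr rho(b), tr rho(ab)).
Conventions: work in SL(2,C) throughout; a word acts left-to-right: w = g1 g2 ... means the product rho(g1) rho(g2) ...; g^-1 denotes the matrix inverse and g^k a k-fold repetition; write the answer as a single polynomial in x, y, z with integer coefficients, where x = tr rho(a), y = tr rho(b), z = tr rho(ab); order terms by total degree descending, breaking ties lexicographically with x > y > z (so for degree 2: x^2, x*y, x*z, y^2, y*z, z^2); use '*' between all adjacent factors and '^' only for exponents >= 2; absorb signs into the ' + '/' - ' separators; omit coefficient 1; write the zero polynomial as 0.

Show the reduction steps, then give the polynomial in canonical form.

trace(a b^-1) = trace(a) trace(b) - trace(a b) = x*y - z
trace(a b a) = trace(a) trace(b a) - trace(b) = x*z - y
trace(a b a b) = trace(b a) trace(b a) - trace(1) = z^2 - 2
next, trace(a b a b^-1) = trace(a b a) trace(b) - trace(a b a b) = x*y*z - y^2 - z^2 + 2
and trace(b a b^-2 a) = trace(a b a b^-1) trace(b) - trace(a b a) = x*y^2*z - y^3 - y*z^2 - x*z + 3*y
trace(b^-2 a^-1 b a) = trace(b a b^-2) trace(a) - trace(b a b^-2 a) = -x*y^2*z + x^2*y + y^3 + y*z^2 - 3*y
trace(a^2 b a) = trace(a) trace(a b a) - trace(a b) = x^2*z - x*y - z
trace(b a b) = trace(b) trace(a b) - trace(a) = y*z - x
next, trace(b a^2 b a) = trace(a) trace(b a b a) - trace(b a b) = x*z^2 - y*z - x
trace(b^2) = trace(b) trace(b) - trace(1) = y^2 - 2
trace(b a^2 b) = trace(a) trace(b^2 a) - trace(b^2) = x*y*z - x^2 - y^2 + 2
and trace(a b a^2 b a) = trace(a) trace(b a^2 b a) - trace(b a^2 b) = x^2*z^2 - 2*x*y*z + y^2 - 2
trace(b a b a b a) = trace(a b) trace(a b a b) - trace(a^-1 b^-1) = z^3 - 3*z
trace(b a b a b) = trace(b) trace(a b a b) - trace(a b a) = y*z^2 - x*z - y
trace(a b a^2 b a b) = trace(a) trace(b a b a b a) - trace(b a b a b) = x*z^3 - y*z^2 - 2*x*z + y
trace(b a^2 b a b^-1 a) = trace(a b a^2 b a) trace(b) - trace(a b a^2 b a b) = x^2*y*z^2 - 2*x*y^2*z - x*z^3 + y^3 + y*z^2 + 2*x*z - 3*y
next, trace(b^-1 a^-1 b a^2 b a) = trace(b a^2 b a b^-1) trace(a) - trace(b a^2 b a b^-1 a) = -x^2*y*z^2 + x^3*z + 2*x*y^2*z + x*z^3 - x^2*y - y^3 - y*z^2 - 3*x*z + 3*y
trace(b^-1 a^-1 b a^2 b a^-1) = trace(b^-1 a^-1 b a^2 b) trace(a) - trace(b^-1 a^-1 b a^2 b a) = x^2*y*z^2 - x^3*z - 2*x*y^2*z - x*z^3 + x^2*y + y^3 + y*z^2 + 4*x*z - 3*y
trace(b a^2 b a^-1) = trace(b a^2 b) trace(a) - trace(b a^2 b a) = x^2*y*z - x^3 - x*y^2 - x*z^2 + y*z + 3*x
trace(a^-1 b a^2 b a^-1) = trace(b a^2 b a^-1) trace(a) - trace(b a^2 b) = x^3*y*z - x^4 - x^2*y^2 - x^2*z^2 + 4*x^2 + y^2 - 2
trace(a^-1 b^-2 a^-1 b a^2 b) = trace(b^-1 a^-1 b a^2 b a^-1) trace(b) - trace(b^-1 a^-1 b a^2 b a^-1 b) = x^2*y^2*z^2 - 2*x^3*y*z - 2*x*y^3*z - x*y*z^3 + x^4 + 2*x^2*y^2 + x^2*z^2 + y^4 + y^2*z^2 + 4*x*y*z - 4*x^2 - 4*y^2 + 2
next, trace(a^2 b^-1 a^-1 b^-2 a^-1 b) = trace(a^-1 b^-2 a^-1 b a^2) trace(b) - trace(a^-1 b^-2 a^-1 b a^2 b) = -x^2*y^2*z^2 + 2*x^3*y*z + x*y^3*z + x*y*z^3 - x^4 - x^2*y^2 - x^2*z^2 - 4*x*y*z + 4*x^2 + y^2 - 2

-x^2*y^2*z^2 + 2*x^3*y*z + x*y^3*z + x*y*z^3 - x^4 - x^2*y^2 - x^2*z^2 - 4*x*y*z + 4*x^2 + y^2 - 2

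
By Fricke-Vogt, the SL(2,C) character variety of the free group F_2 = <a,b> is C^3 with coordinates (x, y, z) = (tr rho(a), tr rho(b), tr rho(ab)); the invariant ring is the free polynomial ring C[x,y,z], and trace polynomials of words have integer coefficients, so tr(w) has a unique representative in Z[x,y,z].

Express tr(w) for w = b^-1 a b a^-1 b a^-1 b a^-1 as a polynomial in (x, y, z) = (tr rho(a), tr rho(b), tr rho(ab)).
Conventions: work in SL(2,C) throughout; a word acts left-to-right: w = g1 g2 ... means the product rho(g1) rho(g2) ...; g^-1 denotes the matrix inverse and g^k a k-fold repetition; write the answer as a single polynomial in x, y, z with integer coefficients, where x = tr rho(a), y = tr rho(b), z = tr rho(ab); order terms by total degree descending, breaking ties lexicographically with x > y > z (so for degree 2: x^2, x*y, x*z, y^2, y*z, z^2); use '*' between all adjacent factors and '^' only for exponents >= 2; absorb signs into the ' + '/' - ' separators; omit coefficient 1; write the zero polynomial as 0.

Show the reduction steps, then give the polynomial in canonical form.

-x^3*y^3*z + x^4*y^2 + x^2*y^4 + 3*x^2*y^2*z^2 - 2*x^3*y*z - 2*x*y^3*z - 3*x*y*z^3 - 3*x^2*y^2 + x^2*z^2 + y^2*z^2 + z^4 + 7*x*y*z - x^2 - y^2 - 4*z^2 + 2

and tr(b^2) = tr(b) tr(b) - tr(1)   [square of b] = y^2 - 2
tr(b^3) = tr(b) tr(b^2) - tr(b)   [square of b] = y^3 - 3*y
tr(a b^2) = tr(b) tr(a b) - tr(a)   [square of b] = y*z - x
and tr(b^3 a) = tr(b) tr(a b^2) - tr(a b)   [square of b] = y^2*z - x*y - z
tr(b a^-1 b^2) = tr(b^3) tr(a) - tr(b^3 a)   [inverse elimination on a] = x*y^3 - y^2*z - 2*x*y + z
tr(b^3 a b) = tr(b) tr(b a b^2) - tr(b a b)   [square of b] = y^3*z - x*y^2 - 2*y*z + x
next, tr(a b a b) = tr(a b) tr(a b) - tr(1)   [split at a repeated a] = z^2 - 2
and tr(a b a) = tr(a) tr(b a) - tr(b)   [square of a] = x*z - y
tr(b a b a b) = tr(b) tr(a b a b) - tr(a b a)   [square of b] = y*z^2 - x*z - y
and tr(b^3 a b a) = tr(b) tr(b a b a b) - tr(b a b a)   [square of b] = y^2*z^2 - x*y*z - y^2 - z^2 + 2
next, tr(b a b a^-1 b^2) = tr(b^3 a b) tr(a) - tr(b^3 a b a)   [inverse elimination on a] = x*y^3*z - x^2*y^2 - y^2*z^2 - x*y*z + x^2 + y^2 + z^2 - 2
tr(a b a b a b) = tr(a b) tr(a b a b) - tr(a^-1 b^-1)   [split at a repeated a] = z^3 - 3*z
tr(a b a b a) = tr(a) tr(b a b a) - tr(b a b)   [square of a] = x*z^2 - y*z - x
and tr(b^2 a b a b a) = tr(b) tr(a b a b a b) - tr(a b a b a)   [square of b] = y*z^3 - x*z^2 - 2*y*z + x
and tr(b a b a^-1 b^2 a) = tr(b^2 a b a b) tr(a) - tr(b^2 a b a b a)   [inverse elimination on a] = x*y^2*z^2 - x^2*y*z - y*z^3 - x*y^2 + 2*y*z + x
and tr(a b a^-1 b^2 a^-1 b) = tr(b a b a^-1 b^2) tr(a) - tr(b a b a^-1 b^2 a)   [inverse elimination on a] = x^2*y^3*z - x^3*y^2 - 2*x*y^2*z^2 + y*z^3 + x^3 + 2*x*y^2 + x*z^2 - 2*y*z - 3*x
and tr(b a^-1 b^-1 a b a^-1 b) = tr(a b a^-1 b^2 a^-1) tr(b) - tr(a b a^-1 b^2 a^-1 b)   [inverse elimination on b] = -x^2*y^3*z + x^3*y^2 + x*y^4 + 2*x*y^2*z^2 - y^3*z - y*z^3 - x^3 - 4*x*y^2 - x*z^2 + 3*y*z + 3*x
and tr(b a^-1 b a b) = tr(b a b^2) tr(a) - tr(b a b^2 a)   [inverse elimination on a] = x*y^2*z - x^2*y - y*z^2 + y
next, tr(a^2) = tr(a) tr(a) - tr(1)   [square of a] = x^2 - 2
next, tr(a b^2 a) = tr(b) tr(a^2 b) - tr(a^2)   [square of b] = x*y*z - x^2 - y^2 + 2
and tr(b a b^2 a b) = tr(b) tr(a b^2 a b) - tr(a b^2 a)   [square of b] = y^2*z^2 - 2*x*y*z + x^2 - 2
tr(b a b a^-1 b a b) = tr(b a b^2 a b) tr(a) - tr(b a b^2 a b a)   [inverse elimination on a] = x*y^2*z^2 - 2*x^2*y*z - y*z^3 + x^3 + x*z^2 + 2*y*z - 3*x
tr(b a b a b a b a) = tr(b a b a b a) tr(b a) - tr(a b a b)   [split at a repeated b] = z^4 - 4*z^2 + 2
tr(b a b a^-1 b a b a) = tr(b a b a b a b) tr(a) - tr(b a b a b a b a)   [inverse elimination on a] = x*y*z^3 - x^2*z^2 - z^4 - 2*x*y*z + x^2 + 4*z^2 - 2
tr(a b a^-1 b a b a^-1 b) = tr(b a b a^-1 b a b) tr(a) - tr(b a b a^-1 b a b a)   [inverse elimination on a] = x^2*y^2*z^2 - 2*x^3*y*z - 2*x*y*z^3 + x^4 + 2*x^2*z^2 + z^4 + 4*x*y*z - 4*x^2 - 4*z^2 + 2
and tr(b a^-1 b^-1 a b a^-1 b a) = tr(a b a^-1 b a b a^-1) tr(b) - tr(a b a^-1 b a b a^-1 b)   [inverse elimination on b] = -x^2*y^2*z^2 + 2*x^3*y*z + x*y^3*z + 2*x*y*z^3 - x^4 - x^2*y^2 - 2*x^2*z^2 - y^2*z^2 - z^4 - 4*x*y*z + 4*x^2 + y^2 + 4*z^2 - 2
tr(b^-1 a b a^-1 b a^-1 b a^-1) = tr(b a^-1 b^-1 a b a^-1 b) tr(a) - tr(b a^-1 b^-1 a b a^-1 b a)   [inverse elimination on a] = -x^3*y^3*z + x^4*y^2 + x^2*y^4 + 3*x^2*y^2*z^2 - 2*x^3*y*z - 2*x*y^3*z - 3*x*y*z^3 - 3*x^2*y^2 + x^2*z^2 + y^2*z^2 + z^4 + 7*x*y*z - x^2 - y^2 - 4*z^2 + 2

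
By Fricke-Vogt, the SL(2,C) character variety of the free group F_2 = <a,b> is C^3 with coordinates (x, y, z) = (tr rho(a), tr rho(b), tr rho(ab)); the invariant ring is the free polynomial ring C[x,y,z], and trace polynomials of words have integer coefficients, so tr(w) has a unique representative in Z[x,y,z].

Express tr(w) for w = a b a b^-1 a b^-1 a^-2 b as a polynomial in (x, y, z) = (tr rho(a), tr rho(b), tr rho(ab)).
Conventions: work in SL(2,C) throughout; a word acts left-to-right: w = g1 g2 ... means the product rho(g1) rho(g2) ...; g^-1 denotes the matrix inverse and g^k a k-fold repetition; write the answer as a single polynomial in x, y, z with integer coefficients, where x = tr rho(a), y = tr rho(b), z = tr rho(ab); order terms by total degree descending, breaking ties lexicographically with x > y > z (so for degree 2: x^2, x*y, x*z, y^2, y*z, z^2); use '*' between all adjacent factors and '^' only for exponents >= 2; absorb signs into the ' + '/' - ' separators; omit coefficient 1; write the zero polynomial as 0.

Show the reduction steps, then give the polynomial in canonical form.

-x^3*y^2*z^2 + x^4*y*z + x^2*y^3*z + 2*x^2*y*z^3 - x^3*z^2 - x*y^2*z^2 - x*z^4 - 5*x^2*y*z + x^3 + x*y^2 + 5*x*z^2 - 3*x

use: trace(b a b a) = trace(b a)*trace(b a) - trace(1) = z^2 - 2
use: trace(b a b) = trace(b)*trace(a b) - trace(a) = y*z - x
trace(a b a^2 b) = trace(a)*trace(b a b a) - trace(b a b) = x*z^2 - y*z - x
apply: trace(b a^2) = trace(a)*trace(b a) - trace(b) = x*z - y
use: trace(a b a^2) = trace(a)*trace(b a^2) - trace(b a) = x^2*z - x*y - z
trace(b a b a^2 b) = trace(b)*trace(a b a^2 b) - trace(a b a^2) = x*y*z^2 - x^2*z - y^2*z + z
apply: trace(b a b a b a) = trace(a b)*trace(a b a b) - trace(a^-1 b^-1) = z^3 - 3*z
trace(b a b a b) = trace(b)*trace(a b a b) - trace(a b a) = y*z^2 - x*z - y
apply: trace(b a b a^2 b a) = trace(a)*trace(b a b a b a) - trace(b a b a b) = x*z^3 - y*z^2 - 2*x*z + y
apply: trace(a^-1 b a b a^2 b) = trace(b a b a^2 b)*trace(a) - trace(b a b a^2 b a) = x^2*y*z^2 - x^3*z - x*y^2*z - x*z^3 + y*z^2 + 3*x*z - y
apply: trace(b a b a^2 b^-1 a^-1) = trace(a^-1 b a b a^2)*trace(b) - trace(a^-1 b a b a^2 b) = -x^2*y*z^2 + x^3*z + x*y^2*z + x*z^3 - 3*x*z - y
use: trace(a b^-1 a^-2 b a b a) = trace(b a b a^2 b^-1 a^-1)*trace(a) - trace(b a b a^2 b^-1) = -x^3*y*z^2 + x^4*z + x^2*y^2*z + x^2*z^3 - 4*x^2*z + z
trace(b a b a b a b) = trace(b)*trace(a b a b a b) - trace(a b a b a) = y*z^3 - x*z^2 - 2*y*z + x
use: trace(b a b a b a b a) = trace(b a b a)*trace(b a b a) - trace(1) = z^4 - 4*z^2 + 2
trace(a^-1 b a b a b a b) = trace(b a b a b a b)*trace(a) - trace(b a b a b a b a) = x*y*z^3 - x^2*z^2 - z^4 - 2*x*y*z + x^2 + 4*z^2 - 2
trace(a^-1 b a b a b a b^-1) = trace(a^-1 b a b a b a)*trace(b) - trace(a^-1 b a b a b a b) = -x*y*z^3 + x^2*z^2 + y^2*z^2 + z^4 + x*y*z - x^2 - y^2 - 4*z^2 + 2
use: trace(a b^-1 a^-2 b a b a b) = trace(a^-1 b a b a b a b^-1)*trace(a) - trace(a^-1 b a b a b a b^-1 a) = -x^2*y*z^3 + x^3*z^2 + x*y^2*z^2 + x*z^4 + x^2*y*z - x^3 - x*y^2 - 5*x*z^2 + y*z + 3*x
apply: trace(a b a b^-1 a b^-1 a^-2 b) = trace(a b^-1 a^-2 b a b a)*trace(b) - trace(a b^-1 a^-2 b a b a b) = -x^3*y^2*z^2 + x^4*y*z + x^2*y^3*z + 2*x^2*y*z^3 - x^3*z^2 - x*y^2*z^2 - x*z^4 - 5*x^2*y*z + x^3 + x*y^2 + 5*x*z^2 - 3*x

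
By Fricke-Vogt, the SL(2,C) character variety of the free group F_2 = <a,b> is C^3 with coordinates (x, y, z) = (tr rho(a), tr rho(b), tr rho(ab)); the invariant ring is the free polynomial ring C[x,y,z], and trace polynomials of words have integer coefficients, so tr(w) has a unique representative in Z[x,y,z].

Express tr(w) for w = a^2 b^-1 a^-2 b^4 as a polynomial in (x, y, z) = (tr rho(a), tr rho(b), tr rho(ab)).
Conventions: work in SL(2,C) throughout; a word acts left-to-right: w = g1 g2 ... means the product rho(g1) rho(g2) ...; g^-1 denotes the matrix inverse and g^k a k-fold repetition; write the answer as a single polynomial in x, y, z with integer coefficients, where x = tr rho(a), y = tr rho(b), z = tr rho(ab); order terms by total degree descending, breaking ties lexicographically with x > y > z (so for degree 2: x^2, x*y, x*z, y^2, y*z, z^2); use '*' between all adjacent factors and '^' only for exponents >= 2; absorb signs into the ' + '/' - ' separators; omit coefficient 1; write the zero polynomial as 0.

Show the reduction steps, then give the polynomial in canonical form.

-x^3*y^4*z + x^4*y^3 + x^2*y^5 + x^2*y^3*z^2 + 2*x^3*y^2*z - 2*x^4*y - 6*x^2*y^3 - 2*x^2*y*z^2 + 8*x^2*y + y^3 - 3*y

trace(b^2 a) = trace(b) * trace(a b) - trace(a) = y*z - x
trace(b^2) = trace(b) * trace(b) - trace(1) = y^2 - 2
trace(a^2 b^2) = trace(a) * trace(b^2 a) - trace(b^2) = x*y*z - x^2 - y^2 + 2
trace(a^2 b) = trace(a) * trace(b a) - trace(b) = x*z - y
trace(b^3 a^2) = trace(b) * trace(a^2 b^2) - trace(a^2 b) = x*y^2*z - x^2*y - y^3 - x*z + 3*y
trace(a^3 b^2) = trace(a) * trace(b^2 a^2) - trace(b^2 a) = x^2*y*z - x^3 - x*y^2 - y*z + 3*x
trace(a^3 b) = trace(a) * trace(b a^2) - trace(b a) = x^2*z - x*y - z
trace(b a^3 b^2) = trace(b) * trace(a^3 b^2) - trace(a^3 b) = x^2*y^2*z - x^3*y - x*y^3 - x^2*z - y^2*z + 4*x*y + z
trace(a b^4 a^2) = trace(b) * trace(b a^3 b^2) - trace(b a^3 b) = x^2*y^3*z - x^3*y^2 - x*y^4 - 2*x^2*y*z - y^3*z + x^3 + 5*x*y^2 + 2*y*z - 3*x
trace(a b a b) = trace(b a) * trace(b a) - trace(1) = z^2 - 2
trace(b a b a b) = trace(b) * trace(a b a b) - trace(a b a) = y*z^2 - x*z - y
trace(b a b^3 a) = trace(b) * trace(b a b a b) - trace(b a b a) = y^2*z^2 - x*y*z - y^2 - z^2 + 2
trace(b a b^2) = trace(b) * trace(b a b) - trace(b a) = y^2*z - x*y - z
trace(b a b^3) = trace(b) * trace(b a b^2) - trace(b a b) = y^3*z - x*y^2 - 2*y*z + x
trace(b a^2 b a b^2) = trace(a) * trace(b a b^3 a) - trace(b a b^3) = x*y^2*z^2 - x^2*y*z - y^3*z - x*z^2 + 2*y*z + x
trace(a^2 b a b) = trace(a) * trace(b a b a) - trace(b a b) = x*z^2 - y*z - x
trace(b a^2 b a b) = trace(b) * trace(a^2 b a b) - trace(a^2 b a) = x*y*z^2 - x^2*z - y^2*z + z
trace(a b^4 a^2 b) = trace(b) * trace(b a^2 b a b^2) - trace(b a^2 b a b) = x*y^3*z^2 - x^2*y^2*z - y^4*z - 2*x*y*z^2 + x^2*z + 3*y^2*z + x*y - z
trace(b^4 a^2 b^-1 a) = trace(a b^4 a^2) * trace(b) - trace(a b^4 a^2 b) = x^2*y^4*z - x^3*y^3 - x*y^5 - x*y^3*z^2 - x^2*y^2*z + x^3*y + 5*x*y^3 + 2*x*y*z^2 - x^2*z - y^2*z - 4*x*y + z
trace(a^-1 b^4 a^2 b^-1) = trace(b^4 a^2 b^-1) * trace(a) - trace(b^4 a^2 b^-1 a) = -x^2*y^4*z + x^3*y^3 + x*y^5 + x*y^3*z^2 + 2*x^2*y^2*z - 2*x^3*y - 6*x*y^3 - 2*x*y*z^2 + y^2*z + 7*x*y - z
trace(a^2 b^-1 a^-2 b^4) = trace(a^-1 b^4 a^2 b^-1) * trace(a) - trace(a^-1 b^4 a^2 b^-1 a) = -x^3*y^4*z + x^4*y^3 + x^2*y^5 + x^2*y^3*z^2 + 2*x^3*y^2*z - 2*x^4*y - 6*x^2*y^3 - 2*x^2*y*z^2 + 8*x^2*y + y^3 - 3*y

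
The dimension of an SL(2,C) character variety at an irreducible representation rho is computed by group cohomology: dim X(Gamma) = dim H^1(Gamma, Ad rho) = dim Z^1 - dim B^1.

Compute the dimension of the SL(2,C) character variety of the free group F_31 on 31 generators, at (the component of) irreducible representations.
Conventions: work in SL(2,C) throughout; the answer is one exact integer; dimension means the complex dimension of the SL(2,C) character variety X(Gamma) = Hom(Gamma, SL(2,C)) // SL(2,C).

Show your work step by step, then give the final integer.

90

The free group F_31: 31 generators, no relators.
So Z^1 = (sl_2)^31 in full: dim Z^1 = 93.
At an irreducible rho the centralizer of the image in sl_2 is 0, so the coboundary map sl_2 -> Z^1 is injective: dim B^1 = 3.
Therefore dim X = 93 - 3 = 90.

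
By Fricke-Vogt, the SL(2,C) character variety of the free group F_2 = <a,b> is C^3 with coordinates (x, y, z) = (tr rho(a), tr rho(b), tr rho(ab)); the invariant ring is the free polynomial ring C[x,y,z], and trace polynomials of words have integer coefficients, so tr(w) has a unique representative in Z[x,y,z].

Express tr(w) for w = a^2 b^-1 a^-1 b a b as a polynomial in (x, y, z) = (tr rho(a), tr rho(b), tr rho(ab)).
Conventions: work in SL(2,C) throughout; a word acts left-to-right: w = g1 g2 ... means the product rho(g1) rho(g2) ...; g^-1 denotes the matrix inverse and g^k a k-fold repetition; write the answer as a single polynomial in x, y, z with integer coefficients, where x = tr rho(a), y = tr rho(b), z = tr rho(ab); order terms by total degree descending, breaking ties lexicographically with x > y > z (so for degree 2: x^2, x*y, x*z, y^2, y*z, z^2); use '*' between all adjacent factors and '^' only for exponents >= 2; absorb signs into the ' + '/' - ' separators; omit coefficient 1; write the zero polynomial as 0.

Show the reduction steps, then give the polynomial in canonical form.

tr(a b a) = tr(a)*tr(b a) - tr(b) = x*z - y
tr(a b a^2) = tr(a)*tr(a b a) - tr(a b) = x^2*z - x*y - z
reduce: tr(b a b a) = tr(a b)*tr(a b) - tr(1) = z^2 - 2
reduce: tr(b a b) = tr(b)*tr(a b) - tr(a) = y*z - x
reduce: tr(b a b a^2) = tr(a)*tr(b a b a) - tr(b a b) = x*z^2 - y*z - x
so tr(a b a b a^2) = tr(a)*tr(b a b a^2) - tr(b a b a) = x^2*z^2 - x*y*z - x^2 - z^2 + 2
so tr(b a b a b a) = tr(b a b a)*tr(b a) - tr(a b) = z^3 - 3*z
tr(b a b a b) = tr(b)*tr(a b a b) - tr(a b a) = y*z^2 - x*z - y
so tr(a b a b a^2 b) = tr(a)*tr(b a b a b a) - tr(b a b a b) = x*z^3 - y*z^2 - 2*x*z + y
tr(b a b a^2 b^-1 a) = tr(a b a b a^2)*tr(b) - tr(a b a b a^2 b) = x^2*y*z^2 - x*y^2*z - x*z^3 - x^2*y + 2*x*z + y
reduce: tr(a^2 b^-1 a^-1 b a b) = tr(b a b a^2 b^-1)*tr(a) - tr(b a b a^2 b^-1 a) = -x^2*y*z^2 + x^3*z + x*y^2*z + x*z^3 - 3*x*z - y

-x^2*y*z^2 + x^3*z + x*y^2*z + x*z^3 - 3*x*z - y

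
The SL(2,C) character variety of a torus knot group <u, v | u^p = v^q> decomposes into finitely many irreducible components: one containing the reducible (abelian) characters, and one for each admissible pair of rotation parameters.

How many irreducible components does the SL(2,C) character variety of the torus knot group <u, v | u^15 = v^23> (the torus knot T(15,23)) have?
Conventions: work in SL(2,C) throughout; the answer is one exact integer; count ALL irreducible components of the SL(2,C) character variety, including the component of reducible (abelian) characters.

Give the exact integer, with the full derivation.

155

Gamma = < u, v | u^15 = v^23 > (torus knot T(15,23)); the central element u^15 = v^23 acts as +I or -I in any irreducible SL(2,C) representation.
So on each irreducible component the traces are pinned: tr(u) = 2*cos(pi*alpha/15) with 1 <= alpha <= 14, tr(v) = 2*cos(pi*beta/23) with 1 <= beta <= 22.
u^15 = (-1)^alpha I and v^23 = (-1)^beta I must agree, so alpha and beta have equal parity.
Counting: 7 odd alphas x 11 odd betas + 7 even alphas x 11 even betas = 77 + 77 = 154.
Total: 154 irreducible-character components + 1 reducible (abelian) component = 155.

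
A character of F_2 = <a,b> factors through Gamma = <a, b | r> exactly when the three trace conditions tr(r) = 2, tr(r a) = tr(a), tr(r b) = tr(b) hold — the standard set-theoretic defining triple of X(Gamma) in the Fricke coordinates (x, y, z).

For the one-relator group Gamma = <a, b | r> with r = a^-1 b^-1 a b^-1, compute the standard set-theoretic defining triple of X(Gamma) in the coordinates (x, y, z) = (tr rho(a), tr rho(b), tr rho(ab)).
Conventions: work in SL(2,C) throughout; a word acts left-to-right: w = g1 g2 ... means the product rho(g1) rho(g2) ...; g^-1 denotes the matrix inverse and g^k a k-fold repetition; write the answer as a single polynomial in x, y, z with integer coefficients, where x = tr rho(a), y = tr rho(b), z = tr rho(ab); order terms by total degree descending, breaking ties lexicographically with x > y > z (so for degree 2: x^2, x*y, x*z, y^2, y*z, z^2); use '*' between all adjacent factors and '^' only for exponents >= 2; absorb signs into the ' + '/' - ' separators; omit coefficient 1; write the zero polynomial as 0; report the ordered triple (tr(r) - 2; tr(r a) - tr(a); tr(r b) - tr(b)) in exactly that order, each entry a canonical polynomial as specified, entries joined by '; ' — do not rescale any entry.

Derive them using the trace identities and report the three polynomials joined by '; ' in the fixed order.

trace(b^-1) = trace(b) = y
trace(a b a) = trace(a)*trace(b a) - trace(b)   [square of a] = x*z - y
trace(a b a b) = trace(b a)*trace(b a) - trace(1)   [split at a repeated b] = z^2 - 2
trace(b a b^-1 a) = trace(a b a)*trace(b) - trace(a b a b)   [inverse elimination on b] = x*y*z - y^2 - z^2 + 2
trace(a b^-1 a^-1 b) = trace(b a b^-1)*trace(a) - trace(b a b^-1 a)   [inverse elimination on a] = -x*y*z + x^2 + y^2 + z^2 - 2
trace(a^-1 b^-1 a b^-1) = trace(a b^-1 a^-1)*trace(b) - trace(a b^-1 a^-1 b)   [inverse elimination on b] = x*y*z - x^2 - z^2 + 2
trace(b^-1 a) = trace(a)*trace(b) - trace(a b)  (eliminate b^-1) = x*y - z
trace(b^-1 a b^-1) = trace(b^-1 a)*trace(b) - trace(b^-1 a b)  (eliminate b^-1) = x*y^2 - y*z - x
assemble the triple (trace(r) - 2; trace(r a) - x; trace(r b) - y)

x*y*z - x^2 - z^2; x*y^2 - y*z - 2*x; 0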